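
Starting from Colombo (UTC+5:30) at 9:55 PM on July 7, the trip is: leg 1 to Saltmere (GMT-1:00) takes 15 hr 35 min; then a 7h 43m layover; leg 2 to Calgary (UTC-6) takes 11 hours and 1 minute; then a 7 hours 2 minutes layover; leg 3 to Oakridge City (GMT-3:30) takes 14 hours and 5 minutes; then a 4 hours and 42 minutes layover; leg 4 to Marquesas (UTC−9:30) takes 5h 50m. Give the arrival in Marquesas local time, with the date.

Convert departure to UTC: 9:55 PM − 5:30 = 4:25 PM UTC on Jul 7.
Add 15 hours 35 minutes leg 1 → 8:00 AM UTC (Jul 8).
Add 7 hours and 43 minutes layover in Saltmere → 3:43 PM UTC.
Add 11 hours and 1 minute leg 2 → 2:44 AM UTC (Jul 9).
Add 7 hours 2 minutes layover in Calgary → 9:46 AM UTC.
Add 14 hours and 5 minutes leg 3 → 11:51 PM UTC.
Add 4 hours and 42 minutes layover in Oakridge City → 4:33 AM UTC (Jul 10).
Add 5 hours and 50 minutes leg 4 → 10:23 AM UTC.
Marquesas is UTC−9:30, so local arrival = 10:23 AM − 9:30 = 12:53 AM on Jul 10.

12:53 AM on Jul 10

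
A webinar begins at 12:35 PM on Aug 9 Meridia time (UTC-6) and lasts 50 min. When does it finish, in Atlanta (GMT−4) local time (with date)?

3:25 PM on Aug 9

Convert start to UTC: 12:35 PM + 6:00 = 6:35 PM UTC on Aug 9.
Add 50 minutes duration → 7:25 PM UTC.
Atlanta is UTC−4:00, so local end time = 7:25 PM − 4:00 = 3:25 PM on Aug 9.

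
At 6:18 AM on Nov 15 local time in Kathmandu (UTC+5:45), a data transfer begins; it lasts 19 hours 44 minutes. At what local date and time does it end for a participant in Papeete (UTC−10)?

10:17 AM on November 15

Papeete is 15:45 behind Kathmandu.
After 19 hours 44 minutes it is 2:02 AM (Nov 16) in Kathmandu.
Shift by the zone difference: 2:02 AM − 15:45 = 10:17 AM on Nov 15 in Papeete.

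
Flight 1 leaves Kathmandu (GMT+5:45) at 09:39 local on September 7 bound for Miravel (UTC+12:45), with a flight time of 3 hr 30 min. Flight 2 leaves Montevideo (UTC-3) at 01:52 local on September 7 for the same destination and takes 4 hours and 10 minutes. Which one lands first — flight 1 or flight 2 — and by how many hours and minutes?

Flight 1 in UTC: 09:39 − 5:45 = 03:54 on Sep 7.
+3 hours 30 minutes → arrive 07:24 UTC on Sep 7.
Flight 2 in UTC: 01:52 + 3:00 = 04:52 on Sep 7.
+4 hours and 10 minutes → arrive 09:02 UTC on Sep 7.
Flight 1 lands earlier by 1 hour 38 minutes.

the first, by 1 hour 38 minutes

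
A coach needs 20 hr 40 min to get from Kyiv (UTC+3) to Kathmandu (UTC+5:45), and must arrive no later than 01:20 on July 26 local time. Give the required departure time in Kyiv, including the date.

Target arrival in UTC: 01:20 − 5:45 = 19:35 on Jul 25.
Subtract 20 hours and 40 minutes → departure 22:55 UTC on Jul 24.
Kyiv is UTC+3:00: 22:55 + 3:00 = 01:55 on Jul 25.

01:55 on July 25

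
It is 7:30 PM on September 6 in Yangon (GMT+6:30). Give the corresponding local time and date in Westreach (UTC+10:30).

In UTC: 7:30 PM − 6:30 = 1:00 PM on Sep 6.
Westreach is UTC+10:30: 1:00 PM + 10:30 = 11:30 PM on Sep 6.

11:30 PM on September 6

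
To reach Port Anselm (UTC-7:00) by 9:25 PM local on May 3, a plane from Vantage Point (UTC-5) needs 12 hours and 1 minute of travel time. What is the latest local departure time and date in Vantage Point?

Target arrival in UTC: 9:25 PM + 7:00 = 4:25 AM on May 4.
Subtract 12 hours and 1 minute → departure 4:24 PM UTC on May 3.
Vantage Point is UTC−5:00: 4:24 PM − 5:00 = 11:24 AM on May 3.

11:24 AM on May 3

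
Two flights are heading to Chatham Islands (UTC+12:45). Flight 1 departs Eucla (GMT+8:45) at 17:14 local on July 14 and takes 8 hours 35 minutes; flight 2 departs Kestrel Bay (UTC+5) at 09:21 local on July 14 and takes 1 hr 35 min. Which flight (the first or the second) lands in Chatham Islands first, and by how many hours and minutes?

the second, by 11 hours 8 minutes

Flight 1 in UTC: 17:14 − 8:45 = 08:29 on Jul 14.
+8 hours and 35 minutes → arrive 17:04 UTC on Jul 14.
Flight 2 in UTC: 09:21 − 5:00 = 04:21 on Jul 14.
+1 hour and 35 minutes → arrive 05:56 UTC on Jul 14.
Flight 2 lands earlier by 11 hours 8 minutes.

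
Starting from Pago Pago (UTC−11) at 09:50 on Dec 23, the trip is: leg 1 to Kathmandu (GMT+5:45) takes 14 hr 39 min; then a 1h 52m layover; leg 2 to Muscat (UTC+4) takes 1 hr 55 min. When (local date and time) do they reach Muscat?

Convert departure to UTC: 09:50 + 11:00 = 20:50 UTC on Dec 23.
Add 14 hours and 39 minutes leg 1 → 11:29 UTC (Dec 24).
Add 1 hour 52 minutes layover in Kathmandu → 13:21 UTC.
Add 1 hour 55 minutes leg 2 → 15:16 UTC.
Muscat is UTC+4:00, so local arrival = 15:16 + 4:00 = 19:16 on Dec 24.

19:16 on December 24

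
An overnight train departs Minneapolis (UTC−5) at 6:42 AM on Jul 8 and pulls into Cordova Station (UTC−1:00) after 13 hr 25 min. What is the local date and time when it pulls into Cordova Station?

Convert departure to UTC: 6:42 AM + 5:00 = 11:42 AM UTC on Jul 8.
Add 13 hours 25 minutes travel time → 1:07 AM UTC (Jul 9).
Cordova Station is UTC−1:00, so local arrival = 1:07 AM − 1:00 = 12:07 AM on Jul 9.

12:07 AM on July 9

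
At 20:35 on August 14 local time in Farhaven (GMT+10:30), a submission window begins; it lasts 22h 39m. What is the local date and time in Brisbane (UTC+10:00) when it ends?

Brisbane is 0:30 behind Farhaven.
After 22 hours and 39 minutes it is 19:14 (Aug 15) in Farhaven.
Shift by the zone difference: 19:14 − 0:30 = 18:44 on Aug 15 in Brisbane.

18:44 on August 15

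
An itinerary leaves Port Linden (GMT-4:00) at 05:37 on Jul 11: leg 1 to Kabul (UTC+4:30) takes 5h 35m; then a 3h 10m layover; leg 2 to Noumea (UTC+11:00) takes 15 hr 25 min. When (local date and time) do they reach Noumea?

Convert departure to UTC: 05:37 + 4:00 = 09:37 UTC on Jul 11.
Add 5 hours 35 minutes leg 1 → 15:12 UTC.
Add 3 hours and 10 minutes layover in Kabul → 18:22 UTC.
Add 15 hours and 25 minutes leg 2 → 09:47 UTC (Jul 12).
Noumea is UTC+11:00, so local arrival = 09:47 + 11:00 = 20:47 on Jul 12.

20:47 on Jul 12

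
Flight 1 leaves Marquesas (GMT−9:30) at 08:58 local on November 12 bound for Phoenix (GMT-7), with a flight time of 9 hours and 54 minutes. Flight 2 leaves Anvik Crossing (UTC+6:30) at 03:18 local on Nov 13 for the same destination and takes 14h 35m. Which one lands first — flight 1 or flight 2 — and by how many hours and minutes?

the first, by 7 hours 1 minute

Flight 1 in UTC: 08:58 + 9:30 = 18:28 on Nov 12.
+9 hours 54 minutes → arrive 04:22 UTC on Nov 13.
Flight 2 in UTC: 03:18 − 6:30 = 20:48 on Nov 12.
+14 hours and 35 minutes → arrive 11:23 UTC on Nov 13.
Flight 1 lands earlier by 7 hours 1 minute.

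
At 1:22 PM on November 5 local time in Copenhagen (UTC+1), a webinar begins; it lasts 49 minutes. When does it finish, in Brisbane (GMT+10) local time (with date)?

Convert start to UTC: 1:22 PM − 1:00 = 12:22 PM UTC on Nov 5.
Add 49 minutes duration → 1:11 PM UTC.
Brisbane is UTC+10:00, so local end time = 1:11 PM + 10:00 = 11:11 PM on Nov 5.

11:11 PM on November 5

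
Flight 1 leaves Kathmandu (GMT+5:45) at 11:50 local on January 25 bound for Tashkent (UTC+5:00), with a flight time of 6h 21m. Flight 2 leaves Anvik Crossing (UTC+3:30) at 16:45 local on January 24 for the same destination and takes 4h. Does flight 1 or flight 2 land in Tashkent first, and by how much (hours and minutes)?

the second, by 19 hours 11 minutes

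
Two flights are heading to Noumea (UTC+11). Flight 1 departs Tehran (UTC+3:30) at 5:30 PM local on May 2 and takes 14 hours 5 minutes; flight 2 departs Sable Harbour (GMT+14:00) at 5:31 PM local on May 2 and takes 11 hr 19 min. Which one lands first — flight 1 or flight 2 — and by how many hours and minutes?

Flight 1 in UTC: 5:30 PM − 3:30 = 2:00 PM on May 2.
+14 hours and 5 minutes → arrive 4:05 AM UTC on May 3.
Flight 2 in UTC: 5:31 PM − 14:00 = 3:31 AM on May 2.
+11 hours and 19 minutes → arrive 2:50 PM UTC on May 2.
Flight 2 lands earlier by 13 hours 15 minutes.

the second, by 13 hours 15 minutes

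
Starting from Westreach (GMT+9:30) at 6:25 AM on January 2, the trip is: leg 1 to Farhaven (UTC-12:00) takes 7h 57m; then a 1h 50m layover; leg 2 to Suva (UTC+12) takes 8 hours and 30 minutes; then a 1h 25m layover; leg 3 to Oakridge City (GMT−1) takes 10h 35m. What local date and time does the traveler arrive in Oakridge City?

2:12 AM on January 3

Convert departure to UTC: 6:25 AM − 9:30 = 8:55 PM UTC on Jan 1.
Add 7 hours 57 minutes leg 1 → 4:52 AM UTC (Jan 2).
Add 1 hour 50 minutes layover in Farhaven → 6:42 AM UTC.
Add 8 hours and 30 minutes leg 2 → 3:12 PM UTC.
Add 1 hour 25 minutes layover in Suva → 4:37 PM UTC.
Add 10 hours 35 minutes leg 3 → 3:12 AM UTC (Jan 3).
Oakridge City is UTC−1:00, so local arrival = 3:12 AM − 1:00 = 2:12 AM on Jan 3.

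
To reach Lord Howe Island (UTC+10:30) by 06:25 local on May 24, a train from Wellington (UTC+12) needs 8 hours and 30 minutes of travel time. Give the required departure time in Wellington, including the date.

23:25 on May 23

Target arrival in UTC: 06:25 − 10:30 = 19:55 on May 23.
Subtract 8 hours and 30 minutes → departure 11:25 UTC on May 23.
Wellington is UTC+12:00: 11:25 + 12:00 = 23:25 on May 23.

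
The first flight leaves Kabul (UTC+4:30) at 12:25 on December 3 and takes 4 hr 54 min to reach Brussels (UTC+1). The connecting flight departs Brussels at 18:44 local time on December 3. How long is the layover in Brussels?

4 hours 55 minutes

Convert departure to UTC: 12:25 − 4:30 = 07:55 UTC on Dec 3.
Add 4 hours 54 minutes flight time → 12:49 UTC.
Brussels is UTC+1:00, so local arrival = 12:49 + 1:00 = 13:49 on Dec 3.
Layover = 18:44 − 13:49 = 4 hours 55 minutes.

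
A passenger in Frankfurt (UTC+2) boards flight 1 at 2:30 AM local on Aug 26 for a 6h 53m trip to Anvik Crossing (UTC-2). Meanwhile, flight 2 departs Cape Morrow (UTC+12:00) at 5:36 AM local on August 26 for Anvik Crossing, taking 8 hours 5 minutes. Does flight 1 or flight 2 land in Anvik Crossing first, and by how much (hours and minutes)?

the second, by 5 hours 42 minutes

Flight 1 in UTC: 2:30 AM − 2:00 = 12:30 AM on Aug 26.
+6 hours 53 minutes → arrive 7:23 AM UTC on Aug 26.
Flight 2 in UTC: 5:36 AM − 12:00 = 5:36 PM on Aug 25.
+8 hours 5 minutes → arrive 1:41 AM UTC on Aug 26.
Flight 2 lands earlier by 5 hours 42 minutes.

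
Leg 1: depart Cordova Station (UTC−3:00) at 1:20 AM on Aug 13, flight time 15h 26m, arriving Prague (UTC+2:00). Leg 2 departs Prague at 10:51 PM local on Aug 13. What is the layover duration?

Convert departure to UTC: 1:20 AM + 3:00 = 4:20 AM UTC on Aug 13.
Add 15 hours and 26 minutes flight time → 7:46 PM UTC.
Prague is UTC+2:00, so local arrival = 7:46 PM + 2:00 = 9:46 PM on Aug 13.
Layover = 10:51 PM − 9:46 PM = 1 hour 5 minutes.

1 hour 5 minutes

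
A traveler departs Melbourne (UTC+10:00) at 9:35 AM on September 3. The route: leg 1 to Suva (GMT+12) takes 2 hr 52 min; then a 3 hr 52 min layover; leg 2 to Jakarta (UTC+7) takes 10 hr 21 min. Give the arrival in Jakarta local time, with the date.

Convert departure to UTC: 9:35 AM − 10:00 = 11:35 PM UTC on Sep 2.
Add 2 hours 52 minutes leg 1 → 2:27 AM UTC (Sep 3).
Add 3 hours and 52 minutes layover in Suva → 6:19 AM UTC.
Add 10 hours 21 minutes leg 2 → 4:40 PM UTC.
Jakarta is UTC+7:00, so local arrival = 4:40 PM + 7:00 = 11:40 PM on Sep 3.

11:40 PM on Sep 3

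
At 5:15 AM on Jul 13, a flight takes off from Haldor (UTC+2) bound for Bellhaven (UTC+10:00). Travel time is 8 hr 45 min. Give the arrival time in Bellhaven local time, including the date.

10:00 PM on Jul 13

Convert departure to UTC: 5:15 AM − 2:00 = 3:15 AM UTC on Jul 13.
Add 8 hours 45 minutes travel time → 12:00 PM UTC.
Bellhaven is UTC+10:00, so local arrival = 12:00 PM + 10:00 = 10:00 PM on Jul 13.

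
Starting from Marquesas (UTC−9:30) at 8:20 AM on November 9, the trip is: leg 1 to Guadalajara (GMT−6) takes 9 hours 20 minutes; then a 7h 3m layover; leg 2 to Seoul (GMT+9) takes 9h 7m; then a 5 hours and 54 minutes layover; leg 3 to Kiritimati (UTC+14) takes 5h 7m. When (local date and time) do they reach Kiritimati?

8:21 PM on November 11

Convert departure to UTC: 8:20 AM + 9:30 = 5:50 PM UTC on Nov 9.
Add 9 hours and 20 minutes leg 1 → 3:10 AM UTC (Nov 10).
Add 7 hours 3 minutes layover in Guadalajara → 10:13 AM UTC.
Add 9 hours 7 minutes leg 2 → 7:20 PM UTC.
Add 5 hours and 54 minutes layover in Seoul → 1:14 AM UTC (Nov 11).
Add 5 hours 7 minutes leg 3 → 6:21 AM UTC.
Kiritimati is UTC+14:00, so local arrival = 6:21 AM + 14:00 = 8:21 PM on Nov 11.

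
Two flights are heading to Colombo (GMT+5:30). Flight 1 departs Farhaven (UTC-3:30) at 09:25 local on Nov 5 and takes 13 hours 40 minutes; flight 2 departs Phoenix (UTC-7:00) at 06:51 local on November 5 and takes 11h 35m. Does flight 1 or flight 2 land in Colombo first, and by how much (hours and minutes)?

Flight 1 in UTC: 09:25 + 3:30 = 12:55 on Nov 5.
+13 hours and 40 minutes → arrive 02:35 UTC on Nov 6.
Flight 2 in UTC: 06:51 + 7:00 = 13:51 on Nov 5.
+11 hours and 35 minutes → arrive 01:26 UTC on Nov 6.
Flight 2 lands earlier by 1 hour 9 minutes.

the second, by 1 hour 9 minutes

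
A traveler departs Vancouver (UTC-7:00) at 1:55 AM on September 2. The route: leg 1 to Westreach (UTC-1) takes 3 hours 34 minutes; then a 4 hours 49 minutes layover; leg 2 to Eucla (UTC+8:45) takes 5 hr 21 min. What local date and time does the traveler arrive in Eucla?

Convert departure to UTC: 1:55 AM + 7:00 = 8:55 AM UTC on Sep 2.
Add 3 hours 34 minutes leg 1 → 12:29 PM UTC.
Add 4 hours and 49 minutes layover in Westreach → 5:18 PM UTC.
Add 5 hours and 21 minutes leg 2 → 10:39 PM UTC.
Eucla is UTC+8:45, so local arrival = 10:39 PM + 8:45 = 7:24 AM on Sep 3.

7:24 AM on September 3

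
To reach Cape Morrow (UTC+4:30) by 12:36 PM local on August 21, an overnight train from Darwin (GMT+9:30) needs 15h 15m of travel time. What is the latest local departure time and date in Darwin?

Target arrival in UTC: 12:36 PM − 4:30 = 8:06 AM on Aug 21.
Subtract 15 hours 15 minutes → departure 4:51 PM UTC on Aug 20.
Darwin is UTC+9:30: 4:51 PM + 9:30 = 2:21 AM on Aug 21.

2:21 AM on Aug 21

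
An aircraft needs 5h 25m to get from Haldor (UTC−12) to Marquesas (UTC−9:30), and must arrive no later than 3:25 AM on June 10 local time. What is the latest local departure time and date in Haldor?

7:30 PM on June 9

Target arrival in UTC: 3:25 AM + 9:30 = 12:55 PM on Jun 10.
Subtract 5 hours and 25 minutes → departure 7:30 AM UTC on Jun 10.
Haldor is UTC−12:00: 7:30 AM − 12:00 = 7:30 PM on Jun 9.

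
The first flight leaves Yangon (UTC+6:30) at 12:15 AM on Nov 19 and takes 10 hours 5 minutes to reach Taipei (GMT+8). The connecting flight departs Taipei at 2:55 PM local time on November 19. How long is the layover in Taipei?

3 hours 5 minutes

Convert departure to UTC: 12:15 AM − 6:30 = 5:45 PM UTC on Nov 18.
Add 10 hours 5 minutes flight time → 3:50 AM UTC (Nov 19).
Taipei is UTC+8:00, so local arrival = 3:50 AM + 8:00 = 11:50 AM on Nov 19.
Layover = 2:55 PM − 11:50 AM = 3 hours 5 minutes.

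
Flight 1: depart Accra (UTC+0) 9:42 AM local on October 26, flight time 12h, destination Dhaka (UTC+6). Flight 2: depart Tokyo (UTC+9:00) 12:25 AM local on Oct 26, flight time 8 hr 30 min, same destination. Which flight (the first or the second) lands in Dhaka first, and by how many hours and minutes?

Flight 1 departs at 9:42 AM UTC (Oct 26).
+12 hours → arrive 9:42 PM UTC on Oct 26.
Flight 2 in UTC: 12:25 AM − 9:00 = 3:25 PM on Oct 25.
+8 hours and 30 minutes → arrive 11:55 PM UTC on Oct 25.
Flight 2 lands earlier by 21 hours 47 minutes.

the second, by 21 hours 47 minutes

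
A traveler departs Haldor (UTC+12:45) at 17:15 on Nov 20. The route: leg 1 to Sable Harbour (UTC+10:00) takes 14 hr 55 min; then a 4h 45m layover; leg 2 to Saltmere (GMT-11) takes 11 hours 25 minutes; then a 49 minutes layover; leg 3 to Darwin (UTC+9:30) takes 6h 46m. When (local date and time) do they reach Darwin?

Convert departure to UTC: 17:15 − 12:45 = 04:30 UTC on Nov 20.
Add 14 hours 55 minutes leg 1 → 19:25 UTC.
Add 4 hours 45 minutes layover in Sable Harbour → 00:10 UTC (Nov 21).
Add 11 hours 25 minutes leg 2 → 11:35 UTC.
Add 49 minutes layover in Saltmere → 12:24 UTC.
Add 6 hours and 46 minutes leg 3 → 19:10 UTC.
Darwin is UTC+9:30, so local arrival = 19:10 + 9:30 = 04:40 on Nov 22.

04:40 on Nov 22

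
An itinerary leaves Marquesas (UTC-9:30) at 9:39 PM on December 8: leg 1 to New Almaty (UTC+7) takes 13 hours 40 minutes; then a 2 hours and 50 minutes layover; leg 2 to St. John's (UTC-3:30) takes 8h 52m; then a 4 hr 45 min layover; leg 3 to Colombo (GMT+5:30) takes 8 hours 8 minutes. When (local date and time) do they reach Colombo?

2:54 AM on Dec 11

Convert departure to UTC: 9:39 PM + 9:30 = 7:09 AM UTC on Dec 9.
Add 13 hours and 40 minutes leg 1 → 8:49 PM UTC.
Add 2 hours 50 minutes layover in New Almaty → 11:39 PM UTC.
Add 8 hours and 52 minutes leg 2 → 8:31 AM UTC (Dec 10).
Add 4 hours 45 minutes layover in St. John's → 1:16 PM UTC.
Add 8 hours 8 minutes leg 3 → 9:24 PM UTC.
Colombo is UTC+5:30, so local arrival = 9:24 PM + 5:30 = 2:54 AM on Dec 11.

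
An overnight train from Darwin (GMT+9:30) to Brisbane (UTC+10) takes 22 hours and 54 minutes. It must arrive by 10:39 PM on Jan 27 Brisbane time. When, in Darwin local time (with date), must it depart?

11:15 PM on Jan 26

Target arrival in UTC: 10:39 PM − 10:00 = 12:39 PM on Jan 27.
Subtract 22 hours 54 minutes → departure 1:45 PM UTC on Jan 26.
Darwin is UTC+9:30: 1:45 PM + 9:30 = 11:15 PM on Jan 26.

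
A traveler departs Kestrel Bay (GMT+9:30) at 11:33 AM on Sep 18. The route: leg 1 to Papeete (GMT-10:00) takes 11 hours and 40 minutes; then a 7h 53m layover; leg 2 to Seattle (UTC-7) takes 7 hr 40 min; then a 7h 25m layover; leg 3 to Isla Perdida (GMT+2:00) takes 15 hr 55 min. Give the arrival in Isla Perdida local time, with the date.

6:36 AM on Sep 20

Convert departure to UTC: 11:33 AM − 9:30 = 2:03 AM UTC on Sep 18.
Add 11 hours 40 minutes leg 1 → 1:43 PM UTC.
Add 7 hours and 53 minutes layover in Papeete → 9:36 PM UTC.
Add 7 hours and 40 minutes leg 2 → 5:16 AM UTC (Sep 19).
Add 7 hours 25 minutes layover in Seattle → 12:41 PM UTC.
Add 15 hours 55 minutes leg 3 → 4:36 AM UTC (Sep 20).
Isla Perdida is UTC+2:00, so local arrival = 4:36 AM + 2:00 = 6:36 AM on Sep 20.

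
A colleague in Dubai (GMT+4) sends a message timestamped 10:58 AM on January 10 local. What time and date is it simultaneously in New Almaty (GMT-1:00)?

In UTC: 10:58 AM − 4:00 = 6:58 AM on Jan 10.
New Almaty is UTC−1:00: 6:58 AM − 1:00 = 5:58 AM on Jan 10.

5:58 AM on Jan 10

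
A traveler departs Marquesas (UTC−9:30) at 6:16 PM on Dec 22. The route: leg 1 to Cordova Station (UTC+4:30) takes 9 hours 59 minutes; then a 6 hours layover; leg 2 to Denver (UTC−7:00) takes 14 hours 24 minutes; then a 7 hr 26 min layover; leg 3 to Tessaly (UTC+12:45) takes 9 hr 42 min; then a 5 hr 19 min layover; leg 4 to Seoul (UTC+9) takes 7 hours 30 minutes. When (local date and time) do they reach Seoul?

Convert departure to UTC: 6:16 PM + 9:30 = 3:46 AM UTC on Dec 23.
Add 9 hours 59 minutes leg 1 → 1:45 PM UTC.
Add 6 hours layover in Cordova Station → 7:45 PM UTC.
Add 14 hours 24 minutes leg 2 → 10:09 AM UTC (Dec 24).
Add 7 hours and 26 minutes layover in Denver → 5:35 PM UTC.
Add 9 hours and 42 minutes leg 3 → 3:17 AM UTC (Dec 25).
Add 5 hours and 19 minutes layover in Tessaly → 8:36 AM UTC.
Add 7 hours 30 minutes leg 4 → 4:06 PM UTC.
Seoul is UTC+9:00, so local arrival = 4:06 PM + 9:00 = 1:06 AM on Dec 26.

1:06 AM on Dec 26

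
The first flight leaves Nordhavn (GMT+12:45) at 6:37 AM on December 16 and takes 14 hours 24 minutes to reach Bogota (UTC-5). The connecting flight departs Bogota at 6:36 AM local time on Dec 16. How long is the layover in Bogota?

3 hours 20 minutes

Convert departure to UTC: 6:37 AM − 12:45 = 5:52 PM UTC on Dec 15.
Add 14 hours and 24 minutes flight time → 8:16 AM UTC (Dec 16).
Bogota is UTC−5:00, so local arrival = 8:16 AM − 5:00 = 3:16 AM on Dec 16.
Layover = 6:36 AM − 3:16 AM = 3 hours 20 minutes.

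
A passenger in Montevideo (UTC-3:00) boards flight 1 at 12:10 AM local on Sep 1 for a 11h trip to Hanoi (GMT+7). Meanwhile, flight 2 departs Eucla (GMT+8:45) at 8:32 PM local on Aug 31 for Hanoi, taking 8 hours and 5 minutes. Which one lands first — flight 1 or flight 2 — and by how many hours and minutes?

the second, by 18 hours 18 minutes

Flight 1 in UTC: 12:10 AM + 3:00 = 3:10 AM on Sep 1.
+11 hours → arrive 2:10 PM UTC on Sep 1.
Flight 2 in UTC: 8:32 PM − 8:45 = 11:47 AM on Aug 31.
+8 hours 5 minutes → arrive 7:52 PM UTC on Aug 31.
Flight 2 lands earlier by 18 hours 18 minutes.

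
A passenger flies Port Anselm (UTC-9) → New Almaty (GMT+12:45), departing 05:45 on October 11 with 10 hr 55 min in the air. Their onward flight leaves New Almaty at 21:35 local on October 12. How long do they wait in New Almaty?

7 hours 10 minutes

Convert departure to UTC: 05:45 + 9:00 = 14:45 UTC on Oct 11.
Add 10 hours and 55 minutes flight time → 01:40 UTC (Oct 12).
New Almaty is UTC+12:45, so local arrival = 01:40 + 12:45 = 14:25 on Oct 12.
Layover = 21:35 − 14:25 = 7 hours 10 minutes.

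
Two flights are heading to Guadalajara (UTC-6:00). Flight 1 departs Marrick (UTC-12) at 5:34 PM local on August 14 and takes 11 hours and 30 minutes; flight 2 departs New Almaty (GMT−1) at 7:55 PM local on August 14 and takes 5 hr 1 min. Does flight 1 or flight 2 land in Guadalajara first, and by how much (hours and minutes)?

the second, by 15 hours 8 minutes

Flight 1 in UTC: 5:34 PM + 12:00 = 5:34 AM on Aug 15.
+11 hours and 30 minutes → arrive 5:04 PM UTC on Aug 15.
Flight 2 in UTC: 7:55 PM + 1:00 = 8:55 PM on Aug 14.
+5 hours 1 minute → arrive 1:56 AM UTC on Aug 15.
Flight 2 lands earlier by 15 hours 8 minutes.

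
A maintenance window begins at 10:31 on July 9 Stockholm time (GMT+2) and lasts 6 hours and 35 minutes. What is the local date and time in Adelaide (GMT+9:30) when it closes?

Adelaide is 7:30 ahead of Stockholm.
After 6 hours 35 minutes it is 17:06 in Stockholm.
Shift by the zone difference: 17:06 + 7:30 = 00:36 on Jul 10 in Adelaide.

00:36 on July 10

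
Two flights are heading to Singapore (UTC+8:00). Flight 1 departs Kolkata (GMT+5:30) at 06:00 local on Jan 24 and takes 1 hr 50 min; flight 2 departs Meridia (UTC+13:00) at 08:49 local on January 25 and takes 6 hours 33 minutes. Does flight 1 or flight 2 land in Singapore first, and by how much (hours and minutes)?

the first, by 24 hours 2 minutes

Flight 1 in UTC: 06:00 − 5:30 = 00:30 on Jan 24.
+1 hour 50 minutes → arrive 02:20 UTC on Jan 24.
Flight 2 in UTC: 08:49 − 13:00 = 19:49 on Jan 24.
+6 hours 33 minutes → arrive 02:22 UTC on Jan 25.
Flight 1 lands earlier by 24 hours 2 minutes.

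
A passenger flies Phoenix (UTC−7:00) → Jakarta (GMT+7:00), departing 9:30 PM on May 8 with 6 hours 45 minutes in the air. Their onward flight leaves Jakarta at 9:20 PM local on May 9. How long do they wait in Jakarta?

Convert departure to UTC: 9:30 PM + 7:00 = 4:30 AM UTC on May 9.
Add 6 hours 45 minutes flight time → 11:15 AM UTC.
Jakarta is UTC+7:00, so local arrival = 11:15 AM + 7:00 = 6:15 PM on May 9.
Layover = 9:20 PM − 6:15 PM = 3 hours 5 minutes.

3 hours 5 minutes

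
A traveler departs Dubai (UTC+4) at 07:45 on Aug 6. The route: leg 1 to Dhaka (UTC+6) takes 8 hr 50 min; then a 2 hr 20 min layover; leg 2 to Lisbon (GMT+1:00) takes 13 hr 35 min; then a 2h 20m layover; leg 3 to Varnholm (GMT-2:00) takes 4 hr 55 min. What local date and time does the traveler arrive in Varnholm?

09:45 on August 7

Convert departure to UTC: 07:45 − 4:00 = 03:45 UTC on Aug 6.
Add 8 hours and 50 minutes leg 1 → 12:35 UTC.
Add 2 hours and 20 minutes layover in Dhaka → 14:55 UTC.
Add 13 hours and 35 minutes leg 2 → 04:30 UTC (Aug 7).
Add 2 hours 20 minutes layover in Lisbon → 06:50 UTC.
Add 4 hours and 55 minutes leg 3 → 11:45 UTC.
Varnholm is UTC−2:00, so local arrival = 11:45 − 2:00 = 09:45 on Aug 7.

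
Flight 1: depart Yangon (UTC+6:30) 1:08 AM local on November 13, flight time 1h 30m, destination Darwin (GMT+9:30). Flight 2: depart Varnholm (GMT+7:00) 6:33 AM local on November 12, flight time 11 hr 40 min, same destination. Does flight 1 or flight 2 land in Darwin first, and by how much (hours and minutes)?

the second, by 8 hours 55 minutes

Flight 1 in UTC: 1:08 AM − 6:30 = 6:38 PM on Nov 12.
+1 hour and 30 minutes → arrive 8:08 PM UTC on Nov 12.
Flight 2 in UTC: 6:33 AM − 7:00 = 11:33 PM on Nov 11.
+11 hours 40 minutes → arrive 11:13 AM UTC on Nov 12.
Flight 2 lands earlier by 8 hours 55 minutes.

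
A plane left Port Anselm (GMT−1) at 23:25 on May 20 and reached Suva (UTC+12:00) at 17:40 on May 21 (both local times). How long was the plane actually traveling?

5 hours 15 minutes

Departure in UTC: 23:25 + 1:00 = 00:25 on May 21.
Arrival in UTC: 17:40 − 12:00 = 05:40 on May 21.
Elapsed = 05:40 − 00:25 = 5 hours 15 minutes.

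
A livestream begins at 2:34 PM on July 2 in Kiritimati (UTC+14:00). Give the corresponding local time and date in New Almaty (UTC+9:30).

In UTC: 2:34 PM − 14:00 = 12:34 AM on Jul 2.
New Almaty is UTC+9:30: 12:34 AM + 9:30 = 10:04 AM on Jul 2.

10:04 AM on Jul 2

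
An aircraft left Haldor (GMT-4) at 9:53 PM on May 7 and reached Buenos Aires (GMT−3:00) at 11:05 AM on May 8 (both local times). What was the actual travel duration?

12 hours 12 minutes

Departure in UTC: 9:53 PM + 4:00 = 1:53 AM on May 8.
Arrival in UTC: 11:05 AM + 3:00 = 2:05 PM on May 8.
Elapsed = 2:05 PM − 1:53 AM = 12 hours 12 minutes.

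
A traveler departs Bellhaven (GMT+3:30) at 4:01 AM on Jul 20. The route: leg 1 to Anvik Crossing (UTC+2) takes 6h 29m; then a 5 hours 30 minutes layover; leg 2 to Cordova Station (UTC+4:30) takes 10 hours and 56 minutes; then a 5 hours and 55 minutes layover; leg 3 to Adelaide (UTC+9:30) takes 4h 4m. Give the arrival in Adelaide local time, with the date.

6:55 PM on Jul 21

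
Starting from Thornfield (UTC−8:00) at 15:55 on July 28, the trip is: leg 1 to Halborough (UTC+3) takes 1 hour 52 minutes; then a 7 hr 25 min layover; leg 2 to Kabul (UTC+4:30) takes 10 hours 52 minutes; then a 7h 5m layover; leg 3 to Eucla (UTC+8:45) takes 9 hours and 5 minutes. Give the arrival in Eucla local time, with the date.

Convert departure to UTC: 15:55 + 8:00 = 23:55 UTC on Jul 28.
Add 1 hour 52 minutes leg 1 → 01:47 UTC (Jul 29).
Add 7 hours 25 minutes layover in Halborough → 09:12 UTC.
Add 10 hours 52 minutes leg 2 → 20:04 UTC.
Add 7 hours and 5 minutes layover in Kabul → 03:09 UTC (Jul 30).
Add 9 hours and 5 minutes leg 3 → 12:14 UTC.
Eucla is UTC+8:45, so local arrival = 12:14 + 8:45 = 20:59 on Jul 30.

20:59 on Jul 30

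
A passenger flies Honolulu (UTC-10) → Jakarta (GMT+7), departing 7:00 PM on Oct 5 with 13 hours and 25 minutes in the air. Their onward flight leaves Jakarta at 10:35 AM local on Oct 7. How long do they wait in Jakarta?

9 hours 10 minutes

Convert departure to UTC: 7:00 PM + 10:00 = 5:00 AM UTC on Oct 6.
Add 13 hours 25 minutes flight time → 6:25 PM UTC.
Jakarta is UTC+7:00, so local arrival = 6:25 PM + 7:00 = 1:25 AM on Oct 7.
Layover = 10:35 AM − 1:25 AM = 9 hours 10 minutes.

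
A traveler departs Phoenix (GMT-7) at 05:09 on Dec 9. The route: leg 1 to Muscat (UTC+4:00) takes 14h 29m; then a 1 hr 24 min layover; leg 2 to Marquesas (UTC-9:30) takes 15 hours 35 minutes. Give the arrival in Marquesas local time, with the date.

Convert departure to UTC: 05:09 + 7:00 = 12:09 UTC on Dec 9.
Add 14 hours and 29 minutes leg 1 → 02:38 UTC (Dec 10).
Add 1 hour and 24 minutes layover in Muscat → 04:02 UTC.
Add 15 hours 35 minutes leg 2 → 19:37 UTC.
Marquesas is UTC−9:30, so local arrival = 19:37 − 9:30 = 10:07 on Dec 10.

10:07 on December 10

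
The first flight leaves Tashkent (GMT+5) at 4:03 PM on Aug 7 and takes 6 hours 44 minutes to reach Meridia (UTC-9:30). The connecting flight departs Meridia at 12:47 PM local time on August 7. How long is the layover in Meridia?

4 hours 30 minutes

Convert departure to UTC: 4:03 PM − 5:00 = 11:03 AM UTC on Aug 7.
Add 6 hours and 44 minutes flight time → 5:47 PM UTC.
Meridia is UTC−9:30, so local arrival = 5:47 PM − 9:30 = 8:17 AM on Aug 7.
Layover = 12:47 PM − 8:17 AM = 4 hours 30 minutes.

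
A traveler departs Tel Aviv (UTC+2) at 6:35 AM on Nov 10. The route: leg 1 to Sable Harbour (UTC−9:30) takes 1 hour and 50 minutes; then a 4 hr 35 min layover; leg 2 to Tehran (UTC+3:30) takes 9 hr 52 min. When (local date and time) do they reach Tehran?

12:22 AM on November 11

Convert departure to UTC: 6:35 AM − 2:00 = 4:35 AM UTC on Nov 10.
Add 1 hour and 50 minutes leg 1 → 6:25 AM UTC.
Add 4 hours 35 minutes layover in Sable Harbour → 11:00 AM UTC.
Add 9 hours and 52 minutes leg 2 → 8:52 PM UTC.
Tehran is UTC+3:30, so local arrival = 8:52 PM + 3:30 = 12:22 AM on Nov 11.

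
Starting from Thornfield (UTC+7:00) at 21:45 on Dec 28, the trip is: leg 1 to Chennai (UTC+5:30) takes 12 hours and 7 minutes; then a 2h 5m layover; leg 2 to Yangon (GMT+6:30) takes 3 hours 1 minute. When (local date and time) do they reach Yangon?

Convert departure to UTC: 21:45 − 7:00 = 14:45 UTC on Dec 28.
Add 12 hours and 7 minutes leg 1 → 02:52 UTC (Dec 29).
Add 2 hours and 5 minutes layover in Chennai → 04:57 UTC.
Add 3 hours 1 minute leg 2 → 07:58 UTC.
Yangon is UTC+6:30, so local arrival = 07:58 + 6:30 = 14:28 on Dec 29.

14:28 on Dec 29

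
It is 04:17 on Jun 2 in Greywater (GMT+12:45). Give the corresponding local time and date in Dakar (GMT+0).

Dakar is 12:45 behind Greywater.
Shift by the zone difference: 04:17 − 12:45 = 15:32 on Jun 1 in Dakar.

15:32 on June 1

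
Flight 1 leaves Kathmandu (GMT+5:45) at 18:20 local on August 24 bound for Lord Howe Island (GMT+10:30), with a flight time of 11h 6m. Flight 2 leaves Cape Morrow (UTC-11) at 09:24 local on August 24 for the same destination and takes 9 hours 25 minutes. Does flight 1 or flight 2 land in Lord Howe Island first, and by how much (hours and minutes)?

Flight 1 in UTC: 18:20 − 5:45 = 12:35 on Aug 24.
+11 hours 6 minutes → arrive 23:41 UTC on Aug 24.
Flight 2 in UTC: 09:24 + 11:00 = 20:24 on Aug 24.
+9 hours 25 minutes → arrive 05:49 UTC on Aug 25.
Flight 1 lands earlier by 6 hours 8 minutes.

the first, by 6 hours 8 minutes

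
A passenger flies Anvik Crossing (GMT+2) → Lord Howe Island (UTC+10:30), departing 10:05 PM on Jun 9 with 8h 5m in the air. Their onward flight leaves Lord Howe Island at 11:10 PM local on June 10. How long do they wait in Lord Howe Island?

Convert departure to UTC: 10:05 PM − 2:00 = 8:05 PM UTC on Jun 9.
Add 8 hours and 5 minutes flight time → 4:10 AM UTC (Jun 10).
Lord Howe Island is UTC+10:30, so local arrival = 4:10 AM + 10:30 = 2:40 PM on Jun 10.
Layover = 11:10 PM − 2:40 PM = 8 hours 30 minutes.

8 hours 30 minutes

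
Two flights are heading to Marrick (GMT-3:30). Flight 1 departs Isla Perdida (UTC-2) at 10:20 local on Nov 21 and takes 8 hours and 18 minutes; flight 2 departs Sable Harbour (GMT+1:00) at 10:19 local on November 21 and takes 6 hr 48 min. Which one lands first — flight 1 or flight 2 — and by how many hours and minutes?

the second, by 4 hours 31 minutes

Flight 1 in UTC: 10:20 + 2:00 = 12:20 on Nov 21.
+8 hours and 18 minutes → arrive 20:38 UTC on Nov 21.
Flight 2 in UTC: 10:19 − 1:00 = 09:19 on Nov 21.
+6 hours 48 minutes → arrive 16:07 UTC on Nov 21.
Flight 2 lands earlier by 4 hours 31 minutes.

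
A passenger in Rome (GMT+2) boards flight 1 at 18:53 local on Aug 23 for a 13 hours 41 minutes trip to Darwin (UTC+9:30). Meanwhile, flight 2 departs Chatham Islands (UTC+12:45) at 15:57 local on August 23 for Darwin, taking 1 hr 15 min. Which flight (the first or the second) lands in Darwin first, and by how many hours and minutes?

Flight 1 in UTC: 18:53 − 2:00 = 16:53 on Aug 23.
+13 hours and 41 minutes → arrive 06:34 UTC on Aug 24.
Flight 2 in UTC: 15:57 − 12:45 = 03:12 on Aug 23.
+1 hour and 15 minutes → arrive 04:27 UTC on Aug 23.
Flight 2 lands earlier by 26 hours 7 minutes.

the second, by 26 hours 7 minutes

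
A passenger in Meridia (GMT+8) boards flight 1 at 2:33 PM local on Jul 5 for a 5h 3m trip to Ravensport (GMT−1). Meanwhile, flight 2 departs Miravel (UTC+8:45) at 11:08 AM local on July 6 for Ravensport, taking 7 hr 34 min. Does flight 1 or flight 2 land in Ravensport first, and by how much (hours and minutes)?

Flight 1 in UTC: 2:33 PM − 8:00 = 6:33 AM on Jul 5.
+5 hours 3 minutes → arrive 11:36 AM UTC on Jul 5.
Flight 2 in UTC: 11:08 AM − 8:45 = 2:23 AM on Jul 6.
+7 hours 34 minutes → arrive 9:57 AM UTC on Jul 6.
Flight 1 lands earlier by 22 hours 21 minutes.

the first, by 22 hours 21 minutes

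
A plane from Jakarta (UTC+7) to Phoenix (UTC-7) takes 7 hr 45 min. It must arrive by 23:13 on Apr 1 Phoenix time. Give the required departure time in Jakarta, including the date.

05:28 on Apr 2

Target arrival in UTC: 23:13 + 7:00 = 06:13 on Apr 2.
Subtract 7 hours 45 minutes → departure 22:28 UTC on Apr 1.
Jakarta is UTC+7:00: 22:28 + 7:00 = 05:28 on Apr 2.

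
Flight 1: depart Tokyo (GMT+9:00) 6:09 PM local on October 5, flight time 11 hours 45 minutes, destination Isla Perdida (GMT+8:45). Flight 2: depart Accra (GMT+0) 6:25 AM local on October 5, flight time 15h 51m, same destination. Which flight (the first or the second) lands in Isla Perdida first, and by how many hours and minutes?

Flight 1 in UTC: 6:09 PM − 9:00 = 9:09 AM on Oct 5.
+11 hours and 45 minutes → arrive 8:54 PM UTC on Oct 5.
Flight 2 departs at 6:25 AM UTC (Oct 5).
+15 hours 51 minutes → arrive 10:16 PM UTC on Oct 5.
Flight 1 lands earlier by 1 hour 22 minutes.

the first, by 1 hour 22 minutes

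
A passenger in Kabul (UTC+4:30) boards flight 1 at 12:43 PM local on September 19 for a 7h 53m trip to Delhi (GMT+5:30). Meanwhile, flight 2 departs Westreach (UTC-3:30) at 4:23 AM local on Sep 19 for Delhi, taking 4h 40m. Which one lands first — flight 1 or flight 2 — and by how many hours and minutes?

the second, by 3 hours 33 minutes

Flight 1 in UTC: 12:43 PM − 4:30 = 8:13 AM on Sep 19.
+7 hours and 53 minutes → arrive 4:06 PM UTC on Sep 19.
Flight 2 in UTC: 4:23 AM + 3:30 = 7:53 AM on Sep 19.
+4 hours and 40 minutes → arrive 12:33 PM UTC on Sep 19.
Flight 2 lands earlier by 3 hours 33 minutes.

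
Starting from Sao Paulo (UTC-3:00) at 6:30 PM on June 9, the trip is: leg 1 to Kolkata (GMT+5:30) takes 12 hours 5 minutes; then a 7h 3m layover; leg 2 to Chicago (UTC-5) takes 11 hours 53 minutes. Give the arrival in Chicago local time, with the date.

Convert departure to UTC: 6:30 PM + 3:00 = 9:30 PM UTC on Jun 9.
Add 12 hours and 5 minutes leg 1 → 9:35 AM UTC (Jun 10).
Add 7 hours and 3 minutes layover in Kolkata → 4:38 PM UTC.
Add 11 hours 53 minutes leg 2 → 4:31 AM UTC (Jun 11).
Chicago is UTC−5:00, so local arrival = 4:31 AM − 5:00 = 11:31 PM on Jun 10.

11:31 PM on June 10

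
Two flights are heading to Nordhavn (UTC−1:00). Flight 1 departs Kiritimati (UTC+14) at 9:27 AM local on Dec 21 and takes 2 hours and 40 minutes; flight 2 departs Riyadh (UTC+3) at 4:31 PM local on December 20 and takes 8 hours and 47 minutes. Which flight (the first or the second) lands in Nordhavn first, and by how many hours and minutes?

Flight 1 in UTC: 9:27 AM − 14:00 = 7:27 PM on Dec 20.
+2 hours and 40 minutes → arrive 10:07 PM UTC on Dec 20.
Flight 2 in UTC: 4:31 PM − 3:00 = 1:31 PM on Dec 20.
+8 hours and 47 minutes → arrive 10:18 PM UTC on Dec 20.
Flight 1 lands earlier by 11 minutes.

the first, by 11 minutes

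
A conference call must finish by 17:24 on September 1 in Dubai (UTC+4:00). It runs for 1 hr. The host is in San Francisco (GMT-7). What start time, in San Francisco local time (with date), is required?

Target end time in UTC: 17:24 − 4:00 = 13:24 on Sep 1.
Subtract 1 hour → start 12:24 UTC on Sep 1.
San Francisco is UTC−7:00: 12:24 − 7:00 = 05:24 on Sep 1.

05:24 on September 1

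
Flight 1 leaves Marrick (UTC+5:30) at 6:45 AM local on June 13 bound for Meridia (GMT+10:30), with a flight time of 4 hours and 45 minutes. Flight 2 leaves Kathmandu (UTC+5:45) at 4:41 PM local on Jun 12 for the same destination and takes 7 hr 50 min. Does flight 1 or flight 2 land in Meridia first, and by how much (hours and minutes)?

Flight 1 in UTC: 6:45 AM − 5:30 = 1:15 AM on Jun 13.
+4 hours and 45 minutes → arrive 6:00 AM UTC on Jun 13.
Flight 2 in UTC: 4:41 PM − 5:45 = 10:56 AM on Jun 12.
+7 hours and 50 minutes → arrive 6:46 PM UTC on Jun 12.
Flight 2 lands earlier by 11 hours 14 minutes.

the second, by 11 hours 14 minutes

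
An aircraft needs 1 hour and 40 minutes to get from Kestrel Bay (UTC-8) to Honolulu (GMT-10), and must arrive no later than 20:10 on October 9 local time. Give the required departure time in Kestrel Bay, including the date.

20:30 on October 9

Target arrival in UTC: 20:10 + 10:00 = 06:10 on Oct 10.
Subtract 1 hour 40 minutes → departure 04:30 UTC on Oct 10.
Kestrel Bay is UTC−8:00: 04:30 − 8:00 = 20:30 on Oct 9.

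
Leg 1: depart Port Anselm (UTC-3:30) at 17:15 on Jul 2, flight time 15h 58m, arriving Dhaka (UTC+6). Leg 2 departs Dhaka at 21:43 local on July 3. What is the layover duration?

Convert departure to UTC: 17:15 + 3:30 = 20:45 UTC on Jul 2.
Add 15 hours 58 minutes flight time → 12:43 UTC (Jul 3).
Dhaka is UTC+6:00, so local arrival = 12:43 + 6:00 = 18:43 on Jul 3.
Layover = 21:43 − 18:43 = 3 hours.

3 hours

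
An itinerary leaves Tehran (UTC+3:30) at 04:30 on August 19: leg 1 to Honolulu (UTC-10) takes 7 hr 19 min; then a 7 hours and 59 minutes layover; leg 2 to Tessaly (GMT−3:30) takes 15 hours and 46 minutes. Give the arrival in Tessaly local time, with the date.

04:34 on August 20

Convert departure to UTC: 04:30 − 3:30 = 01:00 UTC on Aug 19.
Add 7 hours 19 minutes leg 1 → 08:19 UTC.
Add 7 hours 59 minutes layover in Honolulu → 16:18 UTC.
Add 15 hours and 46 minutes leg 2 → 08:04 UTC (Aug 20).
Tessaly is UTC−3:30, so local arrival = 08:04 − 3:30 = 04:34 on Aug 20.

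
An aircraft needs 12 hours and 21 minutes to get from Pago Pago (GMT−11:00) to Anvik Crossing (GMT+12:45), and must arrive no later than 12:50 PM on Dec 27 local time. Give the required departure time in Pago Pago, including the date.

Target arrival in UTC: 12:50 PM − 12:45 = 12:05 AM on Dec 27.
Subtract 12 hours and 21 minutes → departure 11:44 AM UTC on Dec 26.
Pago Pago is UTC−11:00: 11:44 AM − 11:00 = 12:44 AM on Dec 26.

12:44 AM on December 26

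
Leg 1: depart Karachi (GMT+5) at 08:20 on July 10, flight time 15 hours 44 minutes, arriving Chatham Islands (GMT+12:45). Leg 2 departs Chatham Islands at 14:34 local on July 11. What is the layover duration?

6 hours 45 minutes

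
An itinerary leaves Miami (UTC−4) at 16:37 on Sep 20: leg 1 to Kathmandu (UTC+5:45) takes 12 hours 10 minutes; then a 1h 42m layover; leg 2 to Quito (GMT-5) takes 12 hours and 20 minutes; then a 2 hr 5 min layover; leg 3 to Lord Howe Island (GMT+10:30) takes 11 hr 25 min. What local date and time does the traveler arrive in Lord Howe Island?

22:49 on Sep 22

Convert departure to UTC: 16:37 + 4:00 = 20:37 UTC on Sep 20.
Add 12 hours and 10 minutes leg 1 → 08:47 UTC (Sep 21).
Add 1 hour and 42 minutes layover in Kathmandu → 10:29 UTC.
Add 12 hours 20 minutes leg 2 → 22:49 UTC.
Add 2 hours 5 minutes layover in Quito → 00:54 UTC (Sep 22).
Add 11 hours 25 minutes leg 3 → 12:19 UTC.
Lord Howe Island is UTC+10:30, so local arrival = 12:19 + 10:30 = 22:49 on Sep 22.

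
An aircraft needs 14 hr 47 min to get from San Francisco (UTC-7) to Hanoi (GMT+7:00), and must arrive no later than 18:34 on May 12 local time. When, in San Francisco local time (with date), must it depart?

Target arrival in UTC: 18:34 − 7:00 = 11:34 on May 12.
Subtract 14 hours and 47 minutes → departure 20:47 UTC on May 11.
San Francisco is UTC−7:00: 20:47 − 7:00 = 13:47 on May 11.

13:47 on May 11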